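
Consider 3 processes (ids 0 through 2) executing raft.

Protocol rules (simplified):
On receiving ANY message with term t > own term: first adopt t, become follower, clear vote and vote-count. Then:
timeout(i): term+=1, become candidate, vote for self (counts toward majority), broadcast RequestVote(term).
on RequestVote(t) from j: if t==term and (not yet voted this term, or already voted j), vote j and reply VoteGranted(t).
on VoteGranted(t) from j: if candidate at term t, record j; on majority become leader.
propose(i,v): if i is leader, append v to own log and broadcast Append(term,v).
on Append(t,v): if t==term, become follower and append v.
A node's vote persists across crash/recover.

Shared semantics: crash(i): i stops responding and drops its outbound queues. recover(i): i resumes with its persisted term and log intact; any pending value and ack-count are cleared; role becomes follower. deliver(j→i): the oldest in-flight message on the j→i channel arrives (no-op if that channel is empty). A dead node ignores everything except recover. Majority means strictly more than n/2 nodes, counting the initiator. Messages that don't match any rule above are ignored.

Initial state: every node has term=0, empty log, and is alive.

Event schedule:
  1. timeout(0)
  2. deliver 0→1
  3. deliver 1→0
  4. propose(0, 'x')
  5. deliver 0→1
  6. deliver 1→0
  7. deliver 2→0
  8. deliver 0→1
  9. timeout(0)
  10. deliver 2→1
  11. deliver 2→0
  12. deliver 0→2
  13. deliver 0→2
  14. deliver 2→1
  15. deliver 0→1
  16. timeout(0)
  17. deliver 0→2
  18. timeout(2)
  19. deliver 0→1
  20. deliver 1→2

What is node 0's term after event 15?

2

1. timeout(0):  <0:cand t1 ->
2. deliver 0→1:  <1:foll t1 ->
3. deliver 1→0:  <0:lead t1 ->
4. propose(0,'x'):  <0:lead t1 x>
5. deliver 0→1:  <1:foll t1 x>
6. deliver 1→0:  nop
7. deliver 2→0:  nop
8. deliver 0→1:  nop
9. timeout(0):  <0:cand t2 x>
10. deliver 2→1:  nop
11. deliver 2→0:  nop
12. deliver 0→2:  <2:foll t1 ->
13. deliver 0→2:  <2:foll t1 x>
14. deliver 2→1:  nop
15. deliver 0→1:  <1:foll t2 x>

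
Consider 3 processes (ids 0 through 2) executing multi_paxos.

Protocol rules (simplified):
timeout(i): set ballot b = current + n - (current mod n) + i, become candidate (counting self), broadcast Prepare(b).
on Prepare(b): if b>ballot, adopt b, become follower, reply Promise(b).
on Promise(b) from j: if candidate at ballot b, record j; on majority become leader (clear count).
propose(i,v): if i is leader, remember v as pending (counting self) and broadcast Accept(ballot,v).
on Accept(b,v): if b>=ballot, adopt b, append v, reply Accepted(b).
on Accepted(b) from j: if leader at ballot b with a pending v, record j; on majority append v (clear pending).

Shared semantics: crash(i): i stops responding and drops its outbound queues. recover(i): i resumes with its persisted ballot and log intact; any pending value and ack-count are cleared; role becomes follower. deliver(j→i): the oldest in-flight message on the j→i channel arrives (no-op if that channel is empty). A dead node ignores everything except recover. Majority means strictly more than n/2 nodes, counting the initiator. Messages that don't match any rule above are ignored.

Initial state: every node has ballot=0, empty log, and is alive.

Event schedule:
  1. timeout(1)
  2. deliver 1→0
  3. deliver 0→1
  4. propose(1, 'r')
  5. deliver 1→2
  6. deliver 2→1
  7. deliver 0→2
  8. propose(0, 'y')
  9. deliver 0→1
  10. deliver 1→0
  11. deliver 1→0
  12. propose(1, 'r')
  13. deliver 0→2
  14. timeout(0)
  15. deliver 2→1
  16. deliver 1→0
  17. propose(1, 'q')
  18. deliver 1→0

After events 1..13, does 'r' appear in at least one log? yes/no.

step 1 timeout(1): 1={cand,b=4,log=-}
step 2 deliver 1→0: 0={foll,b=4,log=-}
step 3 deliver 0→1: 1={lead,b=4,log=-}
step 4 propose(1,'r'): —
step 5 deliver 1→2: 2={foll,b=4,log=-}
step 6 deliver 2→1: —
step 7 deliver 0→2: —
step 8 propose(0,'y'): —
step 9 deliver 0→1: —
step 10 deliver 1→0: 0={foll,b=4,log=r}
step 11 deliver 1→0: —
step 12 propose(1,'r'): —
step 13 deliver 0→2: —

yes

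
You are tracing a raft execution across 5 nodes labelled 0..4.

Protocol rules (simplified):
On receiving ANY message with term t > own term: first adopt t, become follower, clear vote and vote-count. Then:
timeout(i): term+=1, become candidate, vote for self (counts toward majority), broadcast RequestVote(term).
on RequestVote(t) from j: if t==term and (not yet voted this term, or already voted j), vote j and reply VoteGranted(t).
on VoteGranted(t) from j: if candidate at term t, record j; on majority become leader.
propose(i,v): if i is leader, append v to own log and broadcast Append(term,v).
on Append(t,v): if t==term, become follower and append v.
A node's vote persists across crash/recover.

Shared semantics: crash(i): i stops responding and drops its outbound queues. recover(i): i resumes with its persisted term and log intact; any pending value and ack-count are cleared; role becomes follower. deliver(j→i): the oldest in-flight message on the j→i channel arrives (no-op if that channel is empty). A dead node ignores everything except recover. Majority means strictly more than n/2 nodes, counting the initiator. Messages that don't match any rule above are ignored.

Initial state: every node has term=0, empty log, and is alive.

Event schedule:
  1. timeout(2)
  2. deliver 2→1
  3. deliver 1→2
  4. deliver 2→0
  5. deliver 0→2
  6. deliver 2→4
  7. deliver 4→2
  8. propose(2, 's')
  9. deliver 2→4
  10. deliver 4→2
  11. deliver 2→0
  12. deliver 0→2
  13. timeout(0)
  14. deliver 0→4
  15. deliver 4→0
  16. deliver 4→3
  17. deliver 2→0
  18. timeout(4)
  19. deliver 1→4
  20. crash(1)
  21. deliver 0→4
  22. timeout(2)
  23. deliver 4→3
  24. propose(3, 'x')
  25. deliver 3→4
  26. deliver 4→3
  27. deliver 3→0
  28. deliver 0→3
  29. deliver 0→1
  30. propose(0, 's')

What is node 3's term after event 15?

1. timeout(2):  <2:cand t1 ->
2. deliver 2→1:  <1:foll t1 ->
3. deliver 1→2:  nop
4. deliver 2→0:  <0:foll t1 ->
5. deliver 0→2:  <2:lead t1 ->
6. deliver 2→4:  <4:foll t1 ->
7. deliver 4→2:  nop
8. propose(2,'s'):  <2:lead t1 s>
9. deliver 2→4:  <4:foll t1 s>
10. deliver 4→2:  nop
11. deliver 2→0:  <0:foll t1 s>
12. deliver 0→2:  nop
13. timeout(0):  <0:cand t2 s>
14. deliver 0→4:  <4:foll t2 s>
15. deliver 4→0:  nop

0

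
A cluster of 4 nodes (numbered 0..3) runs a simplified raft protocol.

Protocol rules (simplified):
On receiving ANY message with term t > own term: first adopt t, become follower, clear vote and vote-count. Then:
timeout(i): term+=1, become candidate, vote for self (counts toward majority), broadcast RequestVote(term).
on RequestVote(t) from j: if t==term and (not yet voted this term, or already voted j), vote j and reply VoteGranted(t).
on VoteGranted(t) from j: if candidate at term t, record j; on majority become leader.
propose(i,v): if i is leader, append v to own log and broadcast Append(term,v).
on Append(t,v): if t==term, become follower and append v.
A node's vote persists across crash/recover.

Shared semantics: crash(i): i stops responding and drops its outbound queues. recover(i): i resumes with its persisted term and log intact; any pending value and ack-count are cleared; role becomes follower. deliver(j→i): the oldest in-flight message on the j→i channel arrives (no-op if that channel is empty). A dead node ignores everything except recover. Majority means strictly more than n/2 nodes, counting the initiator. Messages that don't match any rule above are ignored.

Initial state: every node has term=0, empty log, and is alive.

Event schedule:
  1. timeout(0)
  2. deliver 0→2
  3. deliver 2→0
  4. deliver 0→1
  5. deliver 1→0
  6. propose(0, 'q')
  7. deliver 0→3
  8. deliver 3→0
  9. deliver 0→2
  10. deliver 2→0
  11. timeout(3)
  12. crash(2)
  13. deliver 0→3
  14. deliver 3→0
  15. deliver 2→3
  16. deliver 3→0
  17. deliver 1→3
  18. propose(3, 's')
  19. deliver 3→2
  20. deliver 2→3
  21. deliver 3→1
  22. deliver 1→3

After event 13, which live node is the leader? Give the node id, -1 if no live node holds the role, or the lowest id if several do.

step 1 timeout(0): 0={cand,t=1,log=-}
step 2 deliver 0→2: 2={foll,t=1,log=-}
step 3 deliver 2→0: —
step 4 deliver 0→1: 1={foll,t=1,log=-}
step 5 deliver 1→0: 0={lead,t=1,log=-}
step 6 propose(0,'q'): 0={lead,t=1,log=q}
step 7 deliver 0→3: 3={foll,t=1,log=-}
step 8 deliver 3→0: —
step 9 deliver 0→2: 2={foll,t=1,log=q}
step 10 deliver 2→0: —
step 11 timeout(3): 3={cand,t=2,log=-}
step 12 crash(2): 2={✗foll,t=1,log=q}
step 13 deliver 0→3: —

0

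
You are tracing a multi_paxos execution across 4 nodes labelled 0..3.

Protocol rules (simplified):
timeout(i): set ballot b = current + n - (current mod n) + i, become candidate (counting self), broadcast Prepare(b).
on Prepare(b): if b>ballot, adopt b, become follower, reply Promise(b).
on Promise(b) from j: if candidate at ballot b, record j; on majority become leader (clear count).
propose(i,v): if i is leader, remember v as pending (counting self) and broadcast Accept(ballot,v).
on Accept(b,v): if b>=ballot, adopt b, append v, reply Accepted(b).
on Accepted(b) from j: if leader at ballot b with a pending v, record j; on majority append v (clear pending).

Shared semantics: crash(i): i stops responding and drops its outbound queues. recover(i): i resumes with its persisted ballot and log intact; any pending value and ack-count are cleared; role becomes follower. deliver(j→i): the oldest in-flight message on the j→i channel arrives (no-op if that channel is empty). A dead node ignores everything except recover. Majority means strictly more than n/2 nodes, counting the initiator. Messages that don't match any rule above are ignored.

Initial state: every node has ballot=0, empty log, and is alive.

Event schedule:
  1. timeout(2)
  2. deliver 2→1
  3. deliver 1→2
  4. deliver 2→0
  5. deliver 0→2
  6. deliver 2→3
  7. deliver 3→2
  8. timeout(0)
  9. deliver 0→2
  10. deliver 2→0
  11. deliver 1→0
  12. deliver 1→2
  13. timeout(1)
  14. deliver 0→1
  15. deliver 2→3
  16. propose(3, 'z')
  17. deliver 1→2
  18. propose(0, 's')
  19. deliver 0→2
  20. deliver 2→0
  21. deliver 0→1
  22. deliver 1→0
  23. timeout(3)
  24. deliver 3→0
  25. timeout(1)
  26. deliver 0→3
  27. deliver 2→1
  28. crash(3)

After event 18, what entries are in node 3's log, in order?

empty

step 1 timeout(2): 2={cand,b=6,log=-}
step 2 deliver 2→1: 1={foll,b=6,log=-}
step 3 deliver 1→2: —
step 4 deliver 2→0: 0={foll,b=6,log=-}
step 5 deliver 0→2: 2={lead,b=6,log=-}
step 6 deliver 2→3: 3={foll,b=6,log=-}
step 7 deliver 3→2: —
step 8 timeout(0): 0={cand,b=8,log=-}
step 9 deliver 0→2: 2={foll,b=8,log=-}
step 10 deliver 2→0: —
step 11 deliver 1→0: —
step 12 deliver 1→2: —
step 13 timeout(1): 1={cand,b=9,log=-}
step 14 deliver 0→1: —
step 15 deliver 2→3: —
step 16 propose(3,'z'): —
step 17 deliver 1→2: 2={foll,b=9,log=-}
step 18 propose(0,'s'): —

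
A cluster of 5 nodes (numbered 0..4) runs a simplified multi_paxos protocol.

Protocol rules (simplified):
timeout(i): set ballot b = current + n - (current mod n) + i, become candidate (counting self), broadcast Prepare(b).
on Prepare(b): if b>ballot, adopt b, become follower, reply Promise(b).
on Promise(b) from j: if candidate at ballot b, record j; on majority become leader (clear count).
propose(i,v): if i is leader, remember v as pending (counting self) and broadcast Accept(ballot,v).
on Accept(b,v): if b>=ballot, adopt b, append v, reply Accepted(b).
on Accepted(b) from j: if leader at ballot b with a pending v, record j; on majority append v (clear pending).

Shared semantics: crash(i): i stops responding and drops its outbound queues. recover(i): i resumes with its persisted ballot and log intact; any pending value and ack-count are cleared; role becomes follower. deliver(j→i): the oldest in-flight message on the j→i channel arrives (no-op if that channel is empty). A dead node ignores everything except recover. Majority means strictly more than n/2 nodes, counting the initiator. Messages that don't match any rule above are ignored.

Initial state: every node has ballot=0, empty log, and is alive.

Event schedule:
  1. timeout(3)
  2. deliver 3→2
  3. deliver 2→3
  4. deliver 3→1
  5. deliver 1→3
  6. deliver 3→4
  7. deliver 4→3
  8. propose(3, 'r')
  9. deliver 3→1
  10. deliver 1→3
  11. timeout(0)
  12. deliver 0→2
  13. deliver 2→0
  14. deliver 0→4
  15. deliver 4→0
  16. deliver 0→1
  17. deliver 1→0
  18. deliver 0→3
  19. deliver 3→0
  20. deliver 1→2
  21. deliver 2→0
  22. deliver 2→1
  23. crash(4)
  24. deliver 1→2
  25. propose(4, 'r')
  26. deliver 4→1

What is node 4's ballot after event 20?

8

e1 timeout(3): 3[cand,b=8,-]
e2 deliver 3→2: 2[foll,b=8,-]
e3 deliver 2→3: ·
e4 deliver 3→1: 1[foll,b=8,-]
e5 deliver 1→3: 3[lead,b=8,-]
e6 deliver 3→4: 4[foll,b=8,-]
e7 deliver 4→3: ·
e8 propose(3,'r'): ·
e9 deliver 3→1: 1[foll,b=8,r]
e10 deliver 1→3: ·
e11 timeout(0): 0[cand,b=5,-]
e12 deliver 0→2: ·
e13 deliver 2→0: ·
e14 deliver 0→4: ·
e15 deliver 4→0: ·
e16 deliver 0→1: ·
e17 deliver 1→0: ·
e18 deliver 0→3: ·
e19 deliver 3→0: 0[foll,b=8,-]
e20 deliver 1→2: ·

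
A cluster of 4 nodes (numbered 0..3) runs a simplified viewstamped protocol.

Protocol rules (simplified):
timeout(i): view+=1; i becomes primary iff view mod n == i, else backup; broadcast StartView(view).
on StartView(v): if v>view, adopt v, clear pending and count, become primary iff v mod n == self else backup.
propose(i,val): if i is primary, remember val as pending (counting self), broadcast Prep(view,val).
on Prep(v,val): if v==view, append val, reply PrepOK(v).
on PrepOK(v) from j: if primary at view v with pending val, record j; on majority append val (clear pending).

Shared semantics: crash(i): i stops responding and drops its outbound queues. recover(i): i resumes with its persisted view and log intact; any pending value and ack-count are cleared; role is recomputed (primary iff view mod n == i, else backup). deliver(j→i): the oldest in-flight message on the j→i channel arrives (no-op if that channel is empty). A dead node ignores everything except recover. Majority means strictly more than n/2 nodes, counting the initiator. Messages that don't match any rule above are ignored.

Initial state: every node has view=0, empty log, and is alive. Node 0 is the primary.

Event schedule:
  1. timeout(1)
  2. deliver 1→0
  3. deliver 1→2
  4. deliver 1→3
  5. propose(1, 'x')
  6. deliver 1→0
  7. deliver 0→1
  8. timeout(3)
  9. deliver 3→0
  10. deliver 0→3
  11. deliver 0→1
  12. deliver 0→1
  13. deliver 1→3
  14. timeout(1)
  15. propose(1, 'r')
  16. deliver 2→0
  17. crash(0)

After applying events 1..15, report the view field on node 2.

1

[1] timeout(1) → N1(prim v1 [-])
[2] deliver 1→0 → N0(back v1 [-])
[3] deliver 1→2 → N2(back v1 [-])
[4] deliver 1→3 → N3(back v1 [-])
[5] propose(1,'x') → ∅
[6] deliver 1→0 → N0(back v1 [x])
[7] deliver 0→1 → ∅
[8] timeout(3) → N3(back v2 [-])
[9] deliver 3→0 → N0(back v2 [x])
[10] deliver 0→3 → ∅
[11] deliver 0→1 → ∅
[12] deliver 0→1 → ∅
[13] deliver 1→3 → ∅
[14] timeout(1) → N1(back v2 [-])
[15] propose(1,'r') → ∅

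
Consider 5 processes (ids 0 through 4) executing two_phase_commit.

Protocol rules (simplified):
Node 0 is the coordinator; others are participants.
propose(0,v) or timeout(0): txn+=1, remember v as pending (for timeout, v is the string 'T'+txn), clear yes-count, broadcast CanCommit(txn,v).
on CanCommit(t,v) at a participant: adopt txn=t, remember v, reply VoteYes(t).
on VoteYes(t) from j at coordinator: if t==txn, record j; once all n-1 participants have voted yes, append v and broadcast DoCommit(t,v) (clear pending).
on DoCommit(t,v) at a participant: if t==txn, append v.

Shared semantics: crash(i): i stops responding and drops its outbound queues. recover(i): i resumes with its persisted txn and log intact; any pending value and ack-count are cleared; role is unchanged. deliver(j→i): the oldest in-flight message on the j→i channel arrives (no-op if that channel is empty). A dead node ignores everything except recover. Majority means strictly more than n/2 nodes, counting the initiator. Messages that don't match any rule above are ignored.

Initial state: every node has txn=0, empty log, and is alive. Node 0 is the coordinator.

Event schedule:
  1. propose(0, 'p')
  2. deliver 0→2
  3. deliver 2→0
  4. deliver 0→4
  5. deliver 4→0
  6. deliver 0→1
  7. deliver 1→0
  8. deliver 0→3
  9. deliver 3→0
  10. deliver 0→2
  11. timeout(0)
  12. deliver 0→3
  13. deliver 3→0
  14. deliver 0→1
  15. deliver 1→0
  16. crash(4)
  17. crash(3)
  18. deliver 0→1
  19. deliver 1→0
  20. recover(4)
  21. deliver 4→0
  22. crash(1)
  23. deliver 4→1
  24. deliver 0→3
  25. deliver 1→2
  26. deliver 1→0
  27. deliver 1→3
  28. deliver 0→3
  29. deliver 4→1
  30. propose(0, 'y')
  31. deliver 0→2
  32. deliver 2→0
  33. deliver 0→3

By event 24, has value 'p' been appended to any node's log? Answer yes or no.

yes

[1] propose(0,'p') → N0(coor t1 [-])
[2] deliver 0→2 → N2(part t1 [-])
[3] deliver 2→0 → ∅
[4] deliver 0→4 → N4(part t1 [-])
[5] deliver 4→0 → ∅
[6] deliver 0→1 → N1(part t1 [-])
[7] deliver 1→0 → ∅
[8] deliver 0→3 → N3(part t1 [-])
[9] deliver 3→0 → N0(coor t1 [p])
[10] deliver 0→2 → N2(part t1 [p])
[11] timeout(0) → N0(coor t2 [p])
[12] deliver 0→3 → N3(part t1 [p])
[13] deliver 3→0 → ∅
[14] deliver 0→1 → N1(part t1 [p])
[15] deliver 1→0 → ∅
[16] crash(4) → N4(✗part t1 [-])
[17] crash(3) → N3(✗part t1 [p])
[18] deliver 0→1 → N1(part t2 [p])
[19] deliver 1→0 → ∅
[20] recover(4) → N4(part t1 [-])
[21] deliver 4→0 → ∅
[22] crash(1) → N1(✗part t2 [p])
[23] deliver 4→1 → ∅
[24] deliver 0→3 → ∅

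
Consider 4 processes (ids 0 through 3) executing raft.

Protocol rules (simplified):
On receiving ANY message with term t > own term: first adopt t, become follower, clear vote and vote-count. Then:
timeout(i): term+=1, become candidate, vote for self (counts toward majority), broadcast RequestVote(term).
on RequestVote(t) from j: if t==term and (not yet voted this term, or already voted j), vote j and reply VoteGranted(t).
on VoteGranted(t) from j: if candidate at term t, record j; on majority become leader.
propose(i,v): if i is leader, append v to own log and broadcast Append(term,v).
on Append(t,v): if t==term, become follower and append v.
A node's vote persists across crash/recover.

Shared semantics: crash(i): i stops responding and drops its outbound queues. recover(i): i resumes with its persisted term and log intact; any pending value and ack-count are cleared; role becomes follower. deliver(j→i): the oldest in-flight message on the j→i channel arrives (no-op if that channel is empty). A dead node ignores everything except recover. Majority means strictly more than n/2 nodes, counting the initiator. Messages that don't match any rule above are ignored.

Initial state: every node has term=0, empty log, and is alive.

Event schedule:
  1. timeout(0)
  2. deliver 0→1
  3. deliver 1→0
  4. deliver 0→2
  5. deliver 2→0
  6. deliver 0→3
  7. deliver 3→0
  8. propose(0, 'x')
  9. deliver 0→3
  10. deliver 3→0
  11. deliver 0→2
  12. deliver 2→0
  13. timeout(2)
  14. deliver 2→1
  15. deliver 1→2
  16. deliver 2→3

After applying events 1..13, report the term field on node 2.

step 1 timeout(0): 0={cand,t=1,log=-}
step 2 deliver 0→1: 1={foll,t=1,log=-}
step 3 deliver 1→0: —
step 4 deliver 0→2: 2={foll,t=1,log=-}
step 5 deliver 2→0: 0={lead,t=1,log=-}
step 6 deliver 0→3: 3={foll,t=1,log=-}
step 7 deliver 3→0: —
step 8 propose(0,'x'): 0={lead,t=1,log=x}
step 9 deliver 0→3: 3={foll,t=1,log=x}
step 10 deliver 3→0: —
step 11 deliver 0→2: 2={foll,t=1,log=x}
step 12 deliver 2→0: —
step 13 timeout(2): 2={cand,t=2,log=x}

2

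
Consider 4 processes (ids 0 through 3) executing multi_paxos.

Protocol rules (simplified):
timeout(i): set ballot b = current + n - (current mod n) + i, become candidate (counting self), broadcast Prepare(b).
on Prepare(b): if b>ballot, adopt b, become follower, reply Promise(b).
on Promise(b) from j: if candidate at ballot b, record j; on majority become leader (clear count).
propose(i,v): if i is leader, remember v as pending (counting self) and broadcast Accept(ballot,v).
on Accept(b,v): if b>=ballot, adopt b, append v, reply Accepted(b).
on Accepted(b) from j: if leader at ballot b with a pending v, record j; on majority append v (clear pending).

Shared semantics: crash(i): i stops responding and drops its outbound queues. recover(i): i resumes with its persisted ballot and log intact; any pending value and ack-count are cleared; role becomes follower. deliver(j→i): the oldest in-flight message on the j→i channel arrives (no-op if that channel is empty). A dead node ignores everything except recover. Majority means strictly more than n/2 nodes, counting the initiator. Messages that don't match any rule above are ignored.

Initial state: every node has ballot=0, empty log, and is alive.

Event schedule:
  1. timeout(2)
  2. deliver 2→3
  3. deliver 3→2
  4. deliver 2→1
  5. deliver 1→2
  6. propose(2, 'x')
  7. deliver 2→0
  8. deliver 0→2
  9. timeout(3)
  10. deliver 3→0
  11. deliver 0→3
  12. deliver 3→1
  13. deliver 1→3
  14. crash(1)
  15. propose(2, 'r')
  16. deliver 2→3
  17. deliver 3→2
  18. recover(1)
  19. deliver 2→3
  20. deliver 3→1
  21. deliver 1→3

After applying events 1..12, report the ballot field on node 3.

after 1 — timeout(2): n2:cand/b6/[-]
after 2 — deliver 2→3: n3:foll/b6/[-]
after 3 — deliver 3→2: ·
after 4 — deliver 2→1: n1:foll/b6/[-]
after 5 — deliver 1→2: n2:lead/b6/[-]
after 6 — propose(2,'x'): ·
after 7 — deliver 2→0: n0:foll/b6/[-]
after 8 — deliver 0→2: ·
after 9 — timeout(3): n3:cand/b11/[-]
after 10 — deliver 3→0: n0:foll/b11/[-]
after 11 — deliver 0→3: ·
after 12 — deliver 3→1: n1:foll/b11/[-]

11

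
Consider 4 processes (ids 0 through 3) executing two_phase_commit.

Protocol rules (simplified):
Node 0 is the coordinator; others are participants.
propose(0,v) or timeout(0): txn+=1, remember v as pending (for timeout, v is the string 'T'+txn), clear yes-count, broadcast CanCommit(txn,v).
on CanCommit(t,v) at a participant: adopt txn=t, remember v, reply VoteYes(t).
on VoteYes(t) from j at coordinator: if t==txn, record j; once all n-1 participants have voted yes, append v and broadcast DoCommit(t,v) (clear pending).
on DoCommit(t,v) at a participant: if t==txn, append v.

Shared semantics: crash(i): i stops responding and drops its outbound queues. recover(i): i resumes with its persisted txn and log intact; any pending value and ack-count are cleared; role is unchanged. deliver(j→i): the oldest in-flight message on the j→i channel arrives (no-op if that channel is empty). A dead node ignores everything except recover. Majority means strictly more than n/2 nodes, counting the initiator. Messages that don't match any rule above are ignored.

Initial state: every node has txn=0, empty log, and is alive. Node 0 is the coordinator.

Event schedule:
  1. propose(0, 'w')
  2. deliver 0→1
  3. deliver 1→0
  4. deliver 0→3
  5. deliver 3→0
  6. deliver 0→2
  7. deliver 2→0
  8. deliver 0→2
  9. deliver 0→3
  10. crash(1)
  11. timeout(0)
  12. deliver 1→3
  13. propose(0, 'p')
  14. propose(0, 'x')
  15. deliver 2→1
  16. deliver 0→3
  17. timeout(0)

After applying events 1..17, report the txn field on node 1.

1

[1] propose(0,'w') → N0(coor t1 [-])
[2] deliver 0→1 → N1(part t1 [-])
[3] deliver 1→0 → ∅
[4] deliver 0→3 → N3(part t1 [-])
[5] deliver 3→0 → ∅
[6] deliver 0→2 → N2(part t1 [-])
[7] deliver 2→0 → N0(coor t1 [w])
[8] deliver 0→2 → N2(part t1 [w])
[9] deliver 0→3 → N3(part t1 [w])
[10] crash(1) → N1(✗part t1 [-])
[11] timeout(0) → N0(coor t2 [w])
[12] deliver 1→3 → ∅
[13] propose(0,'p') → N0(coor t3 [w])
[14] propose(0,'x') → N0(coor t4 [w])
[15] deliver 2→1 → ∅
[16] deliver 0→3 → N3(part t2 [w])
[17] timeout(0) → N0(coor t5 [w])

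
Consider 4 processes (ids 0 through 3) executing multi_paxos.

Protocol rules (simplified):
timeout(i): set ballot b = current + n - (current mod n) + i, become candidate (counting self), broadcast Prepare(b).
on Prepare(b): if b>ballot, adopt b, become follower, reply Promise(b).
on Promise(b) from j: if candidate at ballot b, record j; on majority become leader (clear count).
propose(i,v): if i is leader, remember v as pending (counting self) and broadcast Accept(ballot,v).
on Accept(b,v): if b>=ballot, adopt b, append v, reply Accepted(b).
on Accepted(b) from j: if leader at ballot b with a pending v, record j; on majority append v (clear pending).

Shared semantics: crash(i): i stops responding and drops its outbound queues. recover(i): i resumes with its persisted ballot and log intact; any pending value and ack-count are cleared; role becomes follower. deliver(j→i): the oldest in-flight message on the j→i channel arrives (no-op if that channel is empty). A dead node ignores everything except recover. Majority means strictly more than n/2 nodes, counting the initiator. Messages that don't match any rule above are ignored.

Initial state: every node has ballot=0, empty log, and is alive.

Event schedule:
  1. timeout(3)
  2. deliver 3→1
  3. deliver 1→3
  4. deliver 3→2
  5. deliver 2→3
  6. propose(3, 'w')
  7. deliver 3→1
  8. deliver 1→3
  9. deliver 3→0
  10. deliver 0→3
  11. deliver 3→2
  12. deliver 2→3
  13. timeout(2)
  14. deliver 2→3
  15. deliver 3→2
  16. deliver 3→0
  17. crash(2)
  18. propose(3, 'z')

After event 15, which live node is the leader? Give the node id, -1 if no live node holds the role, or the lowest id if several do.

step 1 timeout(3): 3={cand,b=7,log=-}
step 2 deliver 3→1: 1={foll,b=7,log=-}
step 3 deliver 1→3: —
step 4 deliver 3→2: 2={foll,b=7,log=-}
step 5 deliver 2→3: 3={lead,b=7,log=-}
step 6 propose(3,'w'): —
step 7 deliver 3→1: 1={foll,b=7,log=w}
step 8 deliver 1→3: —
step 9 deliver 3→0: 0={foll,b=7,log=-}
step 10 deliver 0→3: —
step 11 deliver 3→2: 2={foll,b=7,log=w}
step 12 deliver 2→3: 3={lead,b=7,log=w}
step 13 timeout(2): 2={cand,b=10,log=w}
step 14 deliver 2→3: 3={foll,b=10,log=w}
step 15 deliver 3→2: —

-1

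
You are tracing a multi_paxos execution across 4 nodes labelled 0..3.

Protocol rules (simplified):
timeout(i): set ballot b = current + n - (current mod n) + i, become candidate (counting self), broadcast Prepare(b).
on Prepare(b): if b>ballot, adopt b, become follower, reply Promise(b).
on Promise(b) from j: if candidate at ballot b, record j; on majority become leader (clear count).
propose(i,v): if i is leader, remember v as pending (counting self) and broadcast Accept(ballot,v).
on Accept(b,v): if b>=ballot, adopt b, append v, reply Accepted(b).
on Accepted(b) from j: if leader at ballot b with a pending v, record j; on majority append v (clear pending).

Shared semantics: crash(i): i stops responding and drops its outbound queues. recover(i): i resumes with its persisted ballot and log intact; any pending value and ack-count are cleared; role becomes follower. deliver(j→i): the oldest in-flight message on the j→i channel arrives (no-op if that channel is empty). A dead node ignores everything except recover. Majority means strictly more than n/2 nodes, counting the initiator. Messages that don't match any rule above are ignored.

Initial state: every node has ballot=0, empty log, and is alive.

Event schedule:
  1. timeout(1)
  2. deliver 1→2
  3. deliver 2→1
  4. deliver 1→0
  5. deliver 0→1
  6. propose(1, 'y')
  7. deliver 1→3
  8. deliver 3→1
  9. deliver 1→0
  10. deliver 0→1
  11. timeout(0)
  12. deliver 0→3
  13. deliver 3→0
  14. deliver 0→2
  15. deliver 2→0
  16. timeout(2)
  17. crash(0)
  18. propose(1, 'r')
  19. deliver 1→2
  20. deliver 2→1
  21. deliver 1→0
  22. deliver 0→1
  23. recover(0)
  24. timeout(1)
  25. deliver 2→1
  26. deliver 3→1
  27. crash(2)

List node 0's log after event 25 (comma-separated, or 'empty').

y

step 1 timeout(1): 1={cand,b=5,log=-}
step 2 deliver 1→2: 2={foll,b=5,log=-}
step 3 deliver 2→1: —
step 4 deliver 1→0: 0={foll,b=5,log=-}
step 5 deliver 0→1: 1={lead,b=5,log=-}
step 6 propose(1,'y'): —
step 7 deliver 1→3: 3={foll,b=5,log=-}
step 8 deliver 3→1: —
step 9 deliver 1→0: 0={foll,b=5,log=y}
step 10 deliver 0→1: —
step 11 timeout(0): 0={cand,b=8,log=y}
step 12 deliver 0→3: 3={foll,b=8,log=-}
step 13 deliver 3→0: —
step 14 deliver 0→2: 2={foll,b=8,log=-}
step 15 deliver 2→0: 0={lead,b=8,log=y}
step 16 timeout(2): 2={cand,b=14,log=-}
step 17 crash(0): 0={✗lead,b=8,log=y}
step 18 propose(1,'r'): —
step 19 deliver 1→2: —
step 20 deliver 2→1: 1={foll,b=14,log=-}
step 21 deliver 1→0: —
step 22 deliver 0→1: —
step 23 recover(0): 0={foll,b=8,log=y}
step 24 timeout(1): 1={cand,b=17,log=-}
step 25 deliver 2→1: —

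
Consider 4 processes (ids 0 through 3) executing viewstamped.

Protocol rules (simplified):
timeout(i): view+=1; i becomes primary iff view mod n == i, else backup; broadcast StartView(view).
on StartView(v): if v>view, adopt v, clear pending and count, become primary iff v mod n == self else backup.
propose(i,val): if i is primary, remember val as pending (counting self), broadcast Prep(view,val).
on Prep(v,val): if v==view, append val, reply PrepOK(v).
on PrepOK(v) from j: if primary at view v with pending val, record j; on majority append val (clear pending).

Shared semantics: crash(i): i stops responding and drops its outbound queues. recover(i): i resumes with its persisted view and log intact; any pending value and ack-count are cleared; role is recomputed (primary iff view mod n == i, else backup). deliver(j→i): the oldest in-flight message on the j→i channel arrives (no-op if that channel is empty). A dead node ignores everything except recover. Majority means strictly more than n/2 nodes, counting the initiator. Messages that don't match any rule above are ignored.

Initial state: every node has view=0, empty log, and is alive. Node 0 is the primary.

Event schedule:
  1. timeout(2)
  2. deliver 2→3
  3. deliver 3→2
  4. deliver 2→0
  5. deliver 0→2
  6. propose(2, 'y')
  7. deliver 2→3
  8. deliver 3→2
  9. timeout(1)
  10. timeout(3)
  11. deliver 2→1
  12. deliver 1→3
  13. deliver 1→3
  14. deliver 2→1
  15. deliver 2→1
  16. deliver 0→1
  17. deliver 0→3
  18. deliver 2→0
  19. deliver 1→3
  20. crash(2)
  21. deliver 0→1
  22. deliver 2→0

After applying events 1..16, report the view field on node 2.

step 1 timeout(2): 2={back,v=1,log=-}
step 2 deliver 2→3: 3={back,v=1,log=-}
step 3 deliver 3→2: —
step 4 deliver 2→0: 0={back,v=1,log=-}
step 5 deliver 0→2: —
step 6 propose(2,'y'): —
step 7 deliver 2→3: —
step 8 deliver 3→2: —
step 9 timeout(1): 1={prim,v=1,log=-}
step 10 timeout(3): 3={back,v=2,log=-}
step 11 deliver 2→1: —
step 12 deliver 1→3: —
step 13 deliver 1→3: —
step 14 deliver 2→1: —
step 15 deliver 2→1: —
step 16 deliver 0→1: —

1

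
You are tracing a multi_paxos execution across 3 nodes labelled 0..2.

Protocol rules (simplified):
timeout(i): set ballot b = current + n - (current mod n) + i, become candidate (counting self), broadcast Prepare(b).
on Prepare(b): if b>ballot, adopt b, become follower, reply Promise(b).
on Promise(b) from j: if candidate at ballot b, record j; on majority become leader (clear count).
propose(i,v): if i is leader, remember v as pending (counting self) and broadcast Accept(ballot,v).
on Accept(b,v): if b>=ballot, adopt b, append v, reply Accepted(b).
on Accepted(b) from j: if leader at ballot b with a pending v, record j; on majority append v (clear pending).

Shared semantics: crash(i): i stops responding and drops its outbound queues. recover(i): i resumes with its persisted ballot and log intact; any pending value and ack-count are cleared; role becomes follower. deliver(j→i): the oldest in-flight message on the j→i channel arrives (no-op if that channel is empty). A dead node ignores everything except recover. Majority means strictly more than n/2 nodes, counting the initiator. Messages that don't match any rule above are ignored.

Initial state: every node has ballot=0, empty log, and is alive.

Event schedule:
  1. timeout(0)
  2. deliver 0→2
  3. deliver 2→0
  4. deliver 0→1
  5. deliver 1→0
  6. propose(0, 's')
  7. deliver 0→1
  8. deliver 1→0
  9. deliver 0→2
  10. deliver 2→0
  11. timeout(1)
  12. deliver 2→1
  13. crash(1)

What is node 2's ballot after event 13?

step 1 timeout(0): 0={cand,b=3,log=-}
step 2 deliver 0→2: 2={foll,b=3,log=-}
step 3 deliver 2→0: 0={lead,b=3,log=-}
step 4 deliver 0→1: 1={foll,b=3,log=-}
step 5 deliver 1→0: —
step 6 propose(0,'s'): —
step 7 deliver 0→1: 1={foll,b=3,log=s}
step 8 deliver 1→0: 0={lead,b=3,log=s}
step 9 deliver 0→2: 2={foll,b=3,log=s}
step 10 deliver 2→0: —
step 11 timeout(1): 1={cand,b=7,log=s}
step 12 deliver 2→1: —
step 13 crash(1): 1={✗cand,b=7,log=s}

3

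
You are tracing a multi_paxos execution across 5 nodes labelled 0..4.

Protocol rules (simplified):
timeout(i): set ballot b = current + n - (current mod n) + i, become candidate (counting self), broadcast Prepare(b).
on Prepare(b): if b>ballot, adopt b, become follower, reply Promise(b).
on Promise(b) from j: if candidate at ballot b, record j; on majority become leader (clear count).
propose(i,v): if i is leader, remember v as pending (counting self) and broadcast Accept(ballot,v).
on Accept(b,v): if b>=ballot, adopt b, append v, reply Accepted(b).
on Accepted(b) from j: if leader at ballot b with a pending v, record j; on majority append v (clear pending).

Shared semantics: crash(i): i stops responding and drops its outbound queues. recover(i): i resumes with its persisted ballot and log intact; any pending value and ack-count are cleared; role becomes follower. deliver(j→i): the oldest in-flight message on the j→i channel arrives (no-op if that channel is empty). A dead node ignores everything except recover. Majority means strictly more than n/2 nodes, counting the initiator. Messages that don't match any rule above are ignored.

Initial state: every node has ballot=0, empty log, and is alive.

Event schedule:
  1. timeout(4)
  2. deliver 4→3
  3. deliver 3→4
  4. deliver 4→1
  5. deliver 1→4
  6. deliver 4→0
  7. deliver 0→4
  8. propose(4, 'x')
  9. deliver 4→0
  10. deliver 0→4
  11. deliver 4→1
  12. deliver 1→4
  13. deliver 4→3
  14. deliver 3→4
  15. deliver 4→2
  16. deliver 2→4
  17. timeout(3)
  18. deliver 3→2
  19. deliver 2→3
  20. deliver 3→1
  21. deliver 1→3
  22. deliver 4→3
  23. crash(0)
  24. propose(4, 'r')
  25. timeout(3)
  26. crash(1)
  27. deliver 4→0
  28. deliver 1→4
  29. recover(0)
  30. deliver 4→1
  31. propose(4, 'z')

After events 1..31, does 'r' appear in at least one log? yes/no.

after 1 — timeout(4): n4:cand/b9/[-]
after 2 — deliver 4→3: n3:foll/b9/[-]
after 3 — deliver 3→4: ·
after 4 — deliver 4→1: n1:foll/b9/[-]
after 5 — deliver 1→4: n4:lead/b9/[-]
after 6 — deliver 4→0: n0:foll/b9/[-]
after 7 — deliver 0→4: ·
after 8 — propose(4,'x'): ·
after 9 — deliver 4→0: n0:foll/b9/[x]
after 10 — deliver 0→4: ·
after 11 — deliver 4→1: n1:foll/b9/[x]
after 12 — deliver 1→4: n4:lead/b9/[x]
after 13 — deliver 4→3: n3:foll/b9/[x]
after 14 — deliver 3→4: ·
after 15 — deliver 4→2: n2:foll/b9/[-]
after 16 — deliver 2→4: ·
after 17 — timeout(3): n3:cand/b13/[x]
after 18 — deliver 3→2: n2:foll/b13/[-]
after 19 — deliver 2→3: ·
after 20 — deliver 3→1: n1:foll/b13/[x]
after 21 — deliver 1→3: n3:lead/b13/[x]
after 22 — deliver 4→3: ·
after 23 — crash(0): n0:✗foll/b9/[x]
after 24 — propose(4,'r'): ·
after 25 — timeout(3): n3:cand/b18/[x]
after 26 — crash(1): n1:✗foll/b13/[x]
after 27 — deliver 4→0: ·
after 28 — deliver 1→4: ·
after 29 — recover(0): n0:foll/b9/[x]
after 30 — deliver 4→1: ·
after 31 — propose(4,'z'): ·

no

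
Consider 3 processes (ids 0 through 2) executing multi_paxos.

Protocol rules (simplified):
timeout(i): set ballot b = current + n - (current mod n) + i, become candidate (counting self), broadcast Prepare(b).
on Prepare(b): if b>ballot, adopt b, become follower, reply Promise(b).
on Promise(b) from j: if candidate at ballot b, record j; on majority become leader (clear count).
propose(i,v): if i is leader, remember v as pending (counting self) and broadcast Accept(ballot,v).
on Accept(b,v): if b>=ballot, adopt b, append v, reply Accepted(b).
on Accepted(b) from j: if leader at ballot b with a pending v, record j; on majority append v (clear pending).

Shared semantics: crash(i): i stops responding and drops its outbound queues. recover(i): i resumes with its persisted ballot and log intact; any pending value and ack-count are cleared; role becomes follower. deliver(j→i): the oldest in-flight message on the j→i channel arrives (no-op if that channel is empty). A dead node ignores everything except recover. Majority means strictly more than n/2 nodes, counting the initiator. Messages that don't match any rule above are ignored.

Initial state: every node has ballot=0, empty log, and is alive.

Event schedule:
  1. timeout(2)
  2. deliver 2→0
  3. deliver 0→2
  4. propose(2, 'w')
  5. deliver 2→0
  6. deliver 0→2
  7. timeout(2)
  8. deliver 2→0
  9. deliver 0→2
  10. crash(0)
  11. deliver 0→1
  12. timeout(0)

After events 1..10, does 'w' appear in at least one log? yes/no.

yes

after 1 — timeout(2): n2:cand/b5/[-]
after 2 — deliver 2→0: n0:foll/b5/[-]
after 3 — deliver 0→2: n2:lead/b5/[-]
after 4 — propose(2,'w'): ·
after 5 — deliver 2→0: n0:foll/b5/[w]
after 6 — deliver 0→2: n2:lead/b5/[w]
after 7 — timeout(2): n2:cand/b8/[w]
after 8 — deliver 2→0: n0:foll/b8/[w]
after 9 — deliver 0→2: n2:lead/b8/[w]
after 10 — crash(0): n0:✗foll/b8/[w]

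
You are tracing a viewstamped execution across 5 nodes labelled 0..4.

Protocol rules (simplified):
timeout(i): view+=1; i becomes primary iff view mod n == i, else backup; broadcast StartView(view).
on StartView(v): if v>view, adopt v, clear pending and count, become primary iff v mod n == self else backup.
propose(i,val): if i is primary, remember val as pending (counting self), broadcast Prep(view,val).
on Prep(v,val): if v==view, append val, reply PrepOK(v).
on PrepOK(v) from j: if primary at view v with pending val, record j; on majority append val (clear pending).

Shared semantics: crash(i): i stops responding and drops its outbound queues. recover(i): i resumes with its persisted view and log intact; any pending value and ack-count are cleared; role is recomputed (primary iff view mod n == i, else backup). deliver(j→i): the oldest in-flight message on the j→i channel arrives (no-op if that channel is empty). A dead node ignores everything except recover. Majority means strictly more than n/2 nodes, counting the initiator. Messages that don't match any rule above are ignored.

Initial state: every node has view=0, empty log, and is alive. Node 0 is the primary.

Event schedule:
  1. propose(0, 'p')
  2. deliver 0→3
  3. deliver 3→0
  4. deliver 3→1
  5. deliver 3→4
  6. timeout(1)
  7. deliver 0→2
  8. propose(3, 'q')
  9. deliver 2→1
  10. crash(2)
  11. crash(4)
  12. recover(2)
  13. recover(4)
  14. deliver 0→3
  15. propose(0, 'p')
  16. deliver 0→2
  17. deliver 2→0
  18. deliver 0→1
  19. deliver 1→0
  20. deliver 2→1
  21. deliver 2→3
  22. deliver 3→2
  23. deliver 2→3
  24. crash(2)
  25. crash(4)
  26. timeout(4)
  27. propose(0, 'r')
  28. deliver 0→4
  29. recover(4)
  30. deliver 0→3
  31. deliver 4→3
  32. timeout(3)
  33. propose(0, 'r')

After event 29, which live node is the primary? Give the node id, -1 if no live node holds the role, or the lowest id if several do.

e1 propose(0,'p'): ·
e2 deliver 0→3: 3[back,v=0,p]
e3 deliver 3→0: ·
e4 deliver 3→1: ·
e5 deliver 3→4: ·
e6 timeout(1): 1[prim,v=1,-]
e7 deliver 0→2: 2[back,v=0,p]
e8 propose(3,'q'): ·
e9 deliver 2→1: ·
e10 crash(2): 2[✗back,v=0,p]
e11 crash(4): 4[✗back,v=0,-]
e12 recover(2): 2[back,v=0,p]
e13 recover(4): 4[back,v=0,-]
e14 deliver 0→3: ·
e15 propose(0,'p'): ·
e16 deliver 0→2: 2[back,v=0,p,p]
e17 deliver 2→0: ·
e18 deliver 0→1: ·
e19 deliver 1→0: 0[back,v=1,-]
e20 deliver 2→1: ·
e21 deliver 2→3: ·
e22 deliver 3→2: ·
e23 deliver 2→3: ·
e24 crash(2): 2[✗back,v=0,p,p]
e25 crash(4): 4[✗back,v=0,-]
e26 timeout(4): ·
e27 propose(0,'r'): ·
e28 deliver 0→4: ·
e29 recover(4): 4[back,v=0,-]

1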